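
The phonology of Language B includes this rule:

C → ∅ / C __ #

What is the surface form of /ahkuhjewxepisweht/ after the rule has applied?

/t/ is the second consonant of a word-final cluster /ht/, so it deletes.
Surface form: [ahkuhjewxepisweh].

ahkuhjewxepisweh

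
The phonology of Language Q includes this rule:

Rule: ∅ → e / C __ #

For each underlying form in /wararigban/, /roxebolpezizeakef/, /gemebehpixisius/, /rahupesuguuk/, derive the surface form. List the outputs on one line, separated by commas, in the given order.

wararigbane, roxebolpezizeakefe, gemebehpixisiuse, rahupesuguuke

/wararigban/: the form ends in the consonant /n/, so [e] is inserted word-finally. → [wararigbane].
/roxebolpezizeakef/: the form ends in the consonant /f/, so [e] is inserted word-finally. → [roxebolpezizeakefe].
/gemebehpixisius/: the form ends in the consonant /s/, so [e] is inserted word-finally. → [gemebehpixisiuse].
/rahupesuguuk/: the form ends in the consonant /k/, so [e] is inserted word-finally. → [rahupesuguuke].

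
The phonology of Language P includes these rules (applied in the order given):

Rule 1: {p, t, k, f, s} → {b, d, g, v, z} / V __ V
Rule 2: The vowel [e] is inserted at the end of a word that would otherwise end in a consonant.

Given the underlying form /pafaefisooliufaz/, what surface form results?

Rule 1 (intervocalic voicing): /f/ is a voiceless obstruent between vowels /a/ and /a/, so it voices to [v]. /f/ is a voiceless obstruent between vowels /e/ and /i/, so it voices to [v]. /s/ is a voiceless obstruent between vowels /i/ and /o/, so it voices to [z]. /f/ is a voiceless obstruent between vowels /u/ and /a/, so it voices to [v]. /pafaefisooliufaz/ → pavaevizooliuvaz.
Rule 2 (final e-epenthesis): the form ends in the consonant /z/, so [e] is inserted word-finally. /pavaevizooliuvaz/ → pavaevizooliuvaze.

pavaevizooliuvaze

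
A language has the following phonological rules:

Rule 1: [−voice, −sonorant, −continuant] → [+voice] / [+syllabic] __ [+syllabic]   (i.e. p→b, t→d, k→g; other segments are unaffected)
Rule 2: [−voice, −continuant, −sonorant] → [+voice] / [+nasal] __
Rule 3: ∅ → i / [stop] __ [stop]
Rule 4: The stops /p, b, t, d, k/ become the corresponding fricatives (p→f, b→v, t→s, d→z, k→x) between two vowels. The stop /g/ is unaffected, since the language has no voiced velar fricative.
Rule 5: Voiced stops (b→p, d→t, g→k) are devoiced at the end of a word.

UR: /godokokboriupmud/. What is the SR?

Rule 1 (intervocalic voicing): /k/ is a voiceless stop between vowels /o/ and /o/, so it voices to [g]. /godokokboriupmud/ → godogokboriupmud.
Rule 2 (post-nasal voicing): no segment meets the environment; /godogokboriupmud/ is unchanged.
Rule 3 (stop-cluster i-epenthesis): /k/ and /b/ form a stop–stop cluster, so [i] is inserted between them. /godogokboriupmud/ → godogokiboriupmud.
Rule 4 (intervocalic spirantization): /d/ is a stop between vowels /o/ and /o/, so it spirantizes to the fricative [z]. /k/ is a stop between vowels /o/ and /i/, so it spirantizes to the fricative [x]. /b/ is a stop between vowels /i/ and /o/, so it spirantizes to the fricative [v]. /godogokiboriupmud/ → gozogoxivoriupmud.
Rule 5 (final devoicing): /d/ is a voiced stop in word-final position, so it devoices to [t]. /gozogoxivoriupmud/ → gozogoxivoriupmut.

gozogoxivoriupmut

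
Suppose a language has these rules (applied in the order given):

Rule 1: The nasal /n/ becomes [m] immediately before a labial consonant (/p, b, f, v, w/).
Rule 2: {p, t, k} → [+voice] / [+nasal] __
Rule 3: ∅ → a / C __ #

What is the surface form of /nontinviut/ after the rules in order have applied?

Rule 1 (nasal place assimilation): /n/ precedes the labial consonant /v/, so it assimilates in place to [m]. /nontinviut/ → nontimviut.
Rule 2 (post-nasal voicing): /t/ is a voiceless stop immediately after the nasal /n/, so it voices to [d]. /nontimviut/ → nondimviut.
Rule 3 (final a-epenthesis): the form ends in the consonant /t/, so [a] is inserted word-finally. /nondimviut/ → nondimviuta.

nondimviuta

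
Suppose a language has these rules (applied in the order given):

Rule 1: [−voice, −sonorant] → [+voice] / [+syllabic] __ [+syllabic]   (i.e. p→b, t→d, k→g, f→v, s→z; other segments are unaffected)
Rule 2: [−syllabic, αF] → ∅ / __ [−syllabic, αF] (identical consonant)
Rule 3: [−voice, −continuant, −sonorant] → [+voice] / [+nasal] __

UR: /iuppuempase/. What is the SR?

iupuembaze

Rule 1 (intervocalic voicing): /s/ is a voiceless obstruent between vowels /a/ and /e/, so it voices to [z]. /iuppuempase/ → iuppuempaze.
Rule 2 (degemination): /pp/ is a geminate; the first /p/ deletes. /iuppuempaze/ → iupuempaze.
Rule 3 (post-nasal voicing): /p/ is a voiceless stop immediately after the nasal /m/, so it voices to [b]. /iupuempaze/ → iupuembaze.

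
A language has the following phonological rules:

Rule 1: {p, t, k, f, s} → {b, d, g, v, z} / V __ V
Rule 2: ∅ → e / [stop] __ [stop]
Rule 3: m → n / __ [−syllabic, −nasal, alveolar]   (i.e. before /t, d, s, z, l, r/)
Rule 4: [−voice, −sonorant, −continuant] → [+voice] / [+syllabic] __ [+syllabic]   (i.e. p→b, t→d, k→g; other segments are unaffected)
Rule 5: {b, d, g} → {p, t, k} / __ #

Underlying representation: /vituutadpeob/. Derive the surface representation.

Rule 1 (intervocalic voicing): /t/ is a voiceless obstruent between vowels /i/ and /u/, so it voices to [d]. /t/ is a voiceless obstruent between vowels /u/ and /a/, so it voices to [d]. /vituutadpeob/ → viduudadpeob.
Rule 2 (stop-cluster e-epenthesis): /d/ and /p/ form a stop–stop cluster, so [e] is inserted between them. /viduudadpeob/ → viduudadepeob.
Rule 3 (nasal place assimilation): no segment meets the environment; /viduudadepeob/ is unchanged.
Rule 4 (intervocalic voicing): /p/ is a voiceless stop between vowels /e/ and /e/, so it voices to [b]. /viduudadepeob/ → viduudadebeob.
Rule 5 (final devoicing): /b/ is a voiced stop in word-final position, so it devoices to [p]. /viduudadebeob/ → viduudadebeop.

viduudadebeop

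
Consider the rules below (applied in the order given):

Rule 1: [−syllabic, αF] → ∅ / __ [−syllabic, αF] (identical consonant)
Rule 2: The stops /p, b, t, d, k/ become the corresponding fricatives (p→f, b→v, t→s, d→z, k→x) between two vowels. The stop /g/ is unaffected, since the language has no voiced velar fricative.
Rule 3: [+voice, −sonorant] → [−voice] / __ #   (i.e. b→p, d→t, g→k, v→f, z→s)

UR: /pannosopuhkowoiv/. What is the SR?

panosofuhkowoif

Rule 1 (degemination): /nn/ is a geminate; the first /n/ deletes. /pannosopuhkowoiv/ → panosopuhkowoiv.
Rule 2 (intervocalic spirantization): /p/ is a stop between vowels /o/ and /u/, so it spirantizes to the fricative [f]. /panosopuhkowoiv/ → panosofuhkowoiv.
Rule 3 (final devoicing): /v/ is a voiced obstruent in word-final position, so it devoices to [f]. /panosofuhkowoiv/ → panosofuhkowoif.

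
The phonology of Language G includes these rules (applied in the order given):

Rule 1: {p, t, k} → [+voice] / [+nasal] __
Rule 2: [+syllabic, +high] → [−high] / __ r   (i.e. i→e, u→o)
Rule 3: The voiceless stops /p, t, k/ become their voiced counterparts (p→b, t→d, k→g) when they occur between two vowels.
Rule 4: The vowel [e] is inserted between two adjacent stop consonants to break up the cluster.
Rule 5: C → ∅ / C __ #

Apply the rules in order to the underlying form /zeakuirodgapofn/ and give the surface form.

zeaguerodegabof

Rule 1 (post-nasal voicing): no segment meets the environment; /zeakuirodgapofn/ is unchanged.
Rule 2 (pre-rhotic lowering): /i/ is a high vowel immediately before /r/, so it lowers to [e]. /zeakuirodgapofn/ → zeakuerodgapofn.
Rule 3 (intervocalic voicing): /k/ is a voiceless stop between vowels /a/ and /u/, so it voices to [g]. /p/ is a voiceless stop between vowels /a/ and /o/, so it voices to [b]. /zeakuerodgapofn/ → zeaguerodgabofn.
Rule 4 (stop-cluster e-epenthesis): /d/ and /g/ form a stop–stop cluster, so [e] is inserted between them. /zeaguerodgabofn/ → zeaguerodegabofn.
Rule 5 (final cluster simplification): /n/ is the second consonant of a word-final cluster /fn/, so it deletes. /zeaguerodegabofn/ → zeaguerodegabof.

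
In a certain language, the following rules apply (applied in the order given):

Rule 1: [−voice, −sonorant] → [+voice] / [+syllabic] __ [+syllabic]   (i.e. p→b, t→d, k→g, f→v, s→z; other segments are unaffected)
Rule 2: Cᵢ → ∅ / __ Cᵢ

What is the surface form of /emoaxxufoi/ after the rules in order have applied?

emoaxuvoi

Rule 1 (intervocalic voicing): /f/ is a voiceless obstruent between vowels /u/ and /o/, so it voices to [v]. /emoaxxufoi/ → emoaxxuvoi.
Rule 2 (degemination): /xx/ is a geminate; the first /x/ deletes. /emoaxxuvoi/ → emoaxuvoi.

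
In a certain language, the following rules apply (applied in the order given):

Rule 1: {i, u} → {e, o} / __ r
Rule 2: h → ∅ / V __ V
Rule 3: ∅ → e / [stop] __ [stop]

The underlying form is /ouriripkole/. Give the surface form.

Rule 1 (pre-rhotic lowering): /u/ is a high vowel immediately before /r/, so it lowers to [o]. /i/ is a high vowel immediately before /r/, so it lowers to [e]. /ouriripkole/ → ooreripkole.
Rule 2 (intervocalic h-deletion): no segment meets the environment; /ooreripkole/ is unchanged.
Rule 3 (stop-cluster e-epenthesis): /p/ and /k/ form a stop–stop cluster, so [e] is inserted between them. /ooreripkole/ → ooreripekole.

ooreripekole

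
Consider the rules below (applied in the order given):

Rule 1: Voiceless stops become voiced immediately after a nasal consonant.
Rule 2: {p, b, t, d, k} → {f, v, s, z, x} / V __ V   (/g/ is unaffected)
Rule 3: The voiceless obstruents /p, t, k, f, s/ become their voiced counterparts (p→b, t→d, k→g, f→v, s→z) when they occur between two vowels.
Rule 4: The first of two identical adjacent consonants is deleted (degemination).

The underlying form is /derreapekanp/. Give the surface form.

Rule 1 (post-nasal voicing): /p/ is a voiceless stop immediately after the nasal /n/, so it voices to [b]. /derreapekanp/ → derreapekanb.
Rule 2 (intervocalic spirantization): /p/ is a stop between vowels /a/ and /e/, so it spirantizes to the fricative [f]. /k/ is a stop between vowels /e/ and /a/, so it spirantizes to the fricative [x]. /derreapekanb/ → derreafexanb.
Rule 3 (intervocalic voicing): /f/ is a voiceless obstruent between vowels /a/ and /e/, so it voices to [v]. /derreafexanb/ → derreavexanb.
Rule 4 (degemination): /rr/ is a geminate; the first /r/ deletes. /derreavexanb/ → dereavexanb.

dereavexanb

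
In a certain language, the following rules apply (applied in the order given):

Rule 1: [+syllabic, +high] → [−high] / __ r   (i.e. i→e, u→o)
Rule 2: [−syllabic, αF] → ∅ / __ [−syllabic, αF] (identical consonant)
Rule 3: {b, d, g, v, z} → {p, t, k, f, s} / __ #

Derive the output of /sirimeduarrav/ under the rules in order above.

serimeduaraf

Rule 1 (pre-rhotic lowering): /i/ is a high vowel immediately before /r/, so it lowers to [e]. /sirimeduarrav/ → serimeduarrav.
Rule 2 (degemination): /rr/ is a geminate; the first /r/ deletes. /serimeduarrav/ → serimeduarav.
Rule 3 (final devoicing): /v/ is a voiced obstruent in word-final position, so it devoices to [f]. /serimeduarav/ → serimeduaraf.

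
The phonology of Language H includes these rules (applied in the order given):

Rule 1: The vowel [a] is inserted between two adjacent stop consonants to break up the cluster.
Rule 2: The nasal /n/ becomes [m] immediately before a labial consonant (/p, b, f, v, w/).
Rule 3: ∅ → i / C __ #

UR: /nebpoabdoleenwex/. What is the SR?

nebapoabadoleemwexi

Rule 1 (stop-cluster a-epenthesis): /b/ and /p/ form a stop–stop cluster, so [a] is inserted between them. /b/ and /d/ form a stop–stop cluster, so [a] is inserted between them. /nebpoabdoleenwex/ → nebapoabadoleenwex.
Rule 2 (nasal place assimilation): /n/ precedes the labial consonant /w/, so it assimilates in place to [m]. /nebapoabadoleenwex/ → nebapoabadoleemwex.
Rule 3 (final i-epenthesis): the form ends in the consonant /x/, so [i] is inserted word-finally. /nebapoabadoleemwex/ → nebapoabadoleemwexi.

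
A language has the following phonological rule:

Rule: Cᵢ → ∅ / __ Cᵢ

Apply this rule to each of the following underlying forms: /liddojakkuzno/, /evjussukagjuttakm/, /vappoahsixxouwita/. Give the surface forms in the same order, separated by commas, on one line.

lidojakuzno, evjusukagjutakm, vapoahsixouwita

/liddojakkuzno/: /dd/ is a geminate; the first /d/ deletes. /kk/ is a geminate; the first /k/ deletes. → [lidojakuzno].
/evjussukagjuttakm/: /ss/ is a geminate; the first /s/ deletes. /tt/ is a geminate; the first /t/ deletes. → [evjusukagjutakm].
/vappoahsixxouwita/: /pp/ is a geminate; the first /p/ deletes. /xx/ is a geminate; the first /x/ deletes. → [vapoahsixouwita].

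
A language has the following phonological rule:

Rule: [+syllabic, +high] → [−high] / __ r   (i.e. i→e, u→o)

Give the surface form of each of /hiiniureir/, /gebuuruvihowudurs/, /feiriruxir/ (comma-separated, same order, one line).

hiinioreer, gebuoruvihowudors, feereruxer

/hiiniureir/: /u/ is a high vowel immediately before /r/, so it lowers to [o]. /i/ is a high vowel immediately before /r/, so it lowers to [e]. → [hiinioreer].
/gebuuruvihowudurs/: /u/ is a high vowel immediately before /r/, so it lowers to [o]. /u/ is a high vowel immediately before /r/, so it lowers to [o]. → [gebuoruvihowudors].
/feiriruxir/: /i/ is a high vowel immediately before /r/, so it lowers to [e]. /i/ is a high vowel immediately before /r/, so it lowers to [e]. /i/ is a high vowel immediately before /r/, so it lowers to [e]. → [feereruxer].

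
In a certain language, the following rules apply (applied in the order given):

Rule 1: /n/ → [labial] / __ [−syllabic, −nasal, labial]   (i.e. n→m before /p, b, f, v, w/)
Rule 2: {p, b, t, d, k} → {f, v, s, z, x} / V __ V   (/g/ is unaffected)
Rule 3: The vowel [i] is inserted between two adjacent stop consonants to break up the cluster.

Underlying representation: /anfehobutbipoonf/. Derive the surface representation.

Rule 1 (nasal place assimilation): /n/ precedes the labial consonant /f/, so it assimilates in place to [m]. /n/ precedes the labial consonant /f/, so it assimilates in place to [m]. /anfehobutbipoonf/ → amfehobutbipoomf.
Rule 2 (intervocalic spirantization): /b/ is a stop between vowels /o/ and /u/, so it spirantizes to the fricative [v]. /p/ is a stop between vowels /i/ and /o/, so it spirantizes to the fricative [f]. /amfehobutbipoomf/ → amfehovutbifoomf.
Rule 3 (stop-cluster i-epenthesis): /t/ and /b/ form a stop–stop cluster, so [i] is inserted between them. /amfehovutbifoomf/ → amfehovutibifoomf.

amfehovutibifoomf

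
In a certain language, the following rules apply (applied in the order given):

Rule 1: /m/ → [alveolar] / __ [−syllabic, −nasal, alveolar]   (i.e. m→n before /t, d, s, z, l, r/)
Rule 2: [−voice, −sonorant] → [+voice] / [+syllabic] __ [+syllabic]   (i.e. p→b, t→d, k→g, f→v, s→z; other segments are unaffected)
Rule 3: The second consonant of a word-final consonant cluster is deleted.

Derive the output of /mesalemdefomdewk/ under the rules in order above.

Rule 1 (nasal place assimilation): /m/ precedes the alveolar consonant /d/, so it assimilates in place to [n]. /m/ precedes the alveolar consonant /d/, so it assimilates in place to [n]. /mesalemdefomdewk/ → mesalendefondewk.
Rule 2 (intervocalic voicing): /s/ is a voiceless obstruent between vowels /e/ and /a/, so it voices to [z]. /f/ is a voiceless obstruent between vowels /e/ and /o/, so it voices to [v]. /mesalendefondewk/ → mezalendevondewk.
Rule 3 (final cluster simplification): /k/ is the second consonant of a word-final cluster /wk/, so it deletes. /mezalendevondewk/ → mezalendevondew.

mezalendevondew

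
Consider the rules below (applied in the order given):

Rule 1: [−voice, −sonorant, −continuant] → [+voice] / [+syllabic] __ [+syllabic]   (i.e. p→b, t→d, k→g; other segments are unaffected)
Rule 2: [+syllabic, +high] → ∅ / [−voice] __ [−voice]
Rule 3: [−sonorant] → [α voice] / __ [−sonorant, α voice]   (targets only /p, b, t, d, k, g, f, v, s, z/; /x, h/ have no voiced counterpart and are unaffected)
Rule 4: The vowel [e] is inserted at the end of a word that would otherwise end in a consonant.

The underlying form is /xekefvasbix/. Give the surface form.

Rule 1 (intervocalic voicing): /k/ is a voiceless stop between vowels /e/ and /e/, so it voices to [g]. /xekefvasbix/ → xegefvasbix.
Rule 2 (high vowel syncope): no segment meets the environment; /xegefvasbix/ is unchanged.
Rule 3 (regressive voicing assimilation): /f/ precedes the voiced obstruent /v/, so it voices to [v] by assimilation. /s/ precedes the voiced obstruent /b/, so it voices to [z] by assimilation. /xegefvasbix/ → xegevvazbix.
Rule 4 (final e-epenthesis): the form ends in the consonant /x/, so [e] is inserted word-finally. /xegevvazbix/ → xegevvazbixe.

xegevvazbixe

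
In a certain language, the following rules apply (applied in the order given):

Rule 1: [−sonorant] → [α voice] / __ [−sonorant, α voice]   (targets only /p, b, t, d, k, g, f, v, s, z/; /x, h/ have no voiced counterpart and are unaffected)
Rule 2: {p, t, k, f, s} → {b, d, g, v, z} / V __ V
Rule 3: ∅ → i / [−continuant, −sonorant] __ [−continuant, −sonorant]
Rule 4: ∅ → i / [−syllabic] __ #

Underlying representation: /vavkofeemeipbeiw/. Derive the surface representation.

Rule 1 (regressive voicing assimilation): /v/ precedes the voiceless obstruent /k/, so it devoices to [f] by assimilation. /p/ precedes the voiced obstruent /b/, so it voices to [b] by assimilation. /vavkofeemeipbeiw/ → vafkofeemeibbeiw.
Rule 2 (intervocalic voicing): /f/ is a voiceless obstruent between vowels /o/ and /e/, so it voices to [v]. /vafkofeemeibbeiw/ → vafkoveemeibbeiw.
Rule 3 (stop-cluster i-epenthesis): /b/ and /b/ form a stop–stop cluster, so [i] is inserted between them. /vafkoveemeibbeiw/ → vafkoveemeibibeiw.
Rule 4 (final i-epenthesis): the form ends in the consonant /w/, so [i] is inserted word-finally. /vafkoveemeibibeiw/ → vafkoveemeibibeiwi.

vafkoveemeibibeiwi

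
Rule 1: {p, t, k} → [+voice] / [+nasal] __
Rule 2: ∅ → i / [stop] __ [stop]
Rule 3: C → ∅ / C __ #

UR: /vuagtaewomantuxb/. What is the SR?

vuagitaewomandux

Rule 1 (post-nasal voicing): /t/ is a voiceless stop immediately after the nasal /n/, so it voices to [d]. /vuagtaewomantuxb/ → vuagtaewomanduxb.
Rule 2 (stop-cluster i-epenthesis): /g/ and /t/ form a stop–stop cluster, so [i] is inserted between them. /vuagtaewomanduxb/ → vuagitaewomanduxb.
Rule 3 (final cluster simplification): /b/ is the second consonant of a word-final cluster /xb/, so it deletes. /vuagitaewomanduxb/ → vuagitaewomandux.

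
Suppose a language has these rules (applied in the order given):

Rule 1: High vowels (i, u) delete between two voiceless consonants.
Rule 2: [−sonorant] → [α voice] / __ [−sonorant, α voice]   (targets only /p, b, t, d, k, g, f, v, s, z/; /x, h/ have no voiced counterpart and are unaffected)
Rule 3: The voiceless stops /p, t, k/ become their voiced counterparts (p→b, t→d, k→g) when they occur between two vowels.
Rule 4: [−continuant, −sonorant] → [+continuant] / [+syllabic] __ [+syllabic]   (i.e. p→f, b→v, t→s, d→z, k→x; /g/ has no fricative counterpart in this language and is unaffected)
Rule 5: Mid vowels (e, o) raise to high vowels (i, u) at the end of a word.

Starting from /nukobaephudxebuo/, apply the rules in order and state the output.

Rule 1 (high vowel syncope): no segment meets the environment; /nukobaephudxebuo/ is unchanged.
Rule 2 (regressive voicing assimilation): /d/ precedes the voiceless obstruent /x/, so it devoices to [t] by assimilation. /nukobaephudxebuo/ → nukobaephutxebuo.
Rule 3 (intervocalic voicing): /k/ is a voiceless stop between vowels /u/ and /o/, so it voices to [g]. /nukobaephutxebuo/ → nugobaephutxebuo.
Rule 4 (intervocalic spirantization): /b/ is a stop between vowels /o/ and /a/, so it spirantizes to the fricative [v]. /b/ is a stop between vowels /e/ and /u/, so it spirantizes to the fricative [v]. /nugobaephutxebuo/ → nugovaephutxevuo.
Rule 5 (final vowel raising): /o/ is a mid vowel in word-final position, so it raises to [u]. /nugovaephutxevuo/ → nugovaephutxevuu.

nugovaephutxevuu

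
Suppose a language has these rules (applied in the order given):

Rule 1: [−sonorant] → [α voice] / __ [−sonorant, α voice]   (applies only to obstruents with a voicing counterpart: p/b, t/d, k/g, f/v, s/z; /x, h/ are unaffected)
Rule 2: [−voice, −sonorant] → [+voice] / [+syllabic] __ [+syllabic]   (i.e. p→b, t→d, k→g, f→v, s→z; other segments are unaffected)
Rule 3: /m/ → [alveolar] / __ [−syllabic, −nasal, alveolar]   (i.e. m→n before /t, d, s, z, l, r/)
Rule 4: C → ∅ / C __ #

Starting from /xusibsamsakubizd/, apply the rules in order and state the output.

Rule 1 (regressive voicing assimilation): /b/ precedes the voiceless obstruent /s/, so it devoices to [p] by assimilation. /xusibsamsakubizd/ → xusipsamsakubizd.
Rule 2 (intervocalic voicing): /s/ is a voiceless obstruent between vowels /u/ and /i/, so it voices to [z]. /k/ is a voiceless obstruent between vowels /a/ and /u/, so it voices to [g]. /xusipsamsakubizd/ → xuzipsamsagubizd.
Rule 3 (nasal place assimilation): /m/ precedes the alveolar consonant /s/, so it assimilates in place to [n]. /xuzipsamsagubizd/ → xuzipsansagubizd.
Rule 4 (final cluster simplification): /d/ is the second consonant of a word-final cluster /zd/, so it deletes. /xuzipsansagubizd/ → xuzipsansagubiz.

xuzipsansagubiz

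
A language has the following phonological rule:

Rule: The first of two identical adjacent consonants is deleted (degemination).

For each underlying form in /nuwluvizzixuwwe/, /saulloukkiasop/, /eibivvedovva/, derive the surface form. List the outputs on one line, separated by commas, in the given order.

nuwluvizixuwe, sauloukiasop, eibivedova

/nuwluvizzixuwwe/: /zz/ is a geminate; the first /z/ deletes. /ww/ is a geminate; the first /w/ deletes. → [nuwluvizixuwe].
/saulloukkiasop/: /ll/ is a geminate; the first /l/ deletes. /kk/ is a geminate; the first /k/ deletes. → [sauloukiasop].
/eibivvedovva/: /vv/ is a geminate; the first /v/ deletes. /vv/ is a geminate; the first /v/ deletes. → [eibivedova].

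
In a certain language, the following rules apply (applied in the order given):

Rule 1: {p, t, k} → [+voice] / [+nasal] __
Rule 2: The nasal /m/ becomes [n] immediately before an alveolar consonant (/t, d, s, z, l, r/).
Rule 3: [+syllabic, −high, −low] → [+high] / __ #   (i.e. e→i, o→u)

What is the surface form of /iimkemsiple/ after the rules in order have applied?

Rule 1 (post-nasal voicing): /k/ is a voiceless stop immediately after the nasal /m/, so it voices to [g]. /iimkemsiple/ → iimgemsiple.
Rule 2 (nasal place assimilation): /m/ precedes the alveolar consonant /s/, so it assimilates in place to [n]. /iimgemsiple/ → iimgensiple.
Rule 3 (final vowel raising): /e/ is a mid vowel in word-final position, so it raises to [i]. /iimgensiple/ → iimgensipli.

iimgensipli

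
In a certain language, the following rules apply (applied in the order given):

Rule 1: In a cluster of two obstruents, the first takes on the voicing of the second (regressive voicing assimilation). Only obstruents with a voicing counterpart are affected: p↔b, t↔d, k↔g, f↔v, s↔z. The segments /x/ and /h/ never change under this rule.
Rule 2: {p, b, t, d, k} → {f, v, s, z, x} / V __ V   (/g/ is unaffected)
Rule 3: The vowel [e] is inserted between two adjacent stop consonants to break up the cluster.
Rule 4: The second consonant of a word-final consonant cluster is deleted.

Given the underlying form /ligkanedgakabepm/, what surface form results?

likekanedegaxavep

Rule 1 (regressive voicing assimilation): /g/ precedes the voiceless obstruent /k/, so it devoices to [k] by assimilation. /ligkanedgakabepm/ → likkanedgakabepm.
Rule 2 (intervocalic spirantization): /k/ is a stop between vowels /a/ and /a/, so it spirantizes to the fricative [x]. /b/ is a stop between vowels /a/ and /e/, so it spirantizes to the fricative [v]. /likkanedgakabepm/ → likkanedgaxavepm.
Rule 3 (stop-cluster e-epenthesis): /k/ and /k/ form a stop–stop cluster, so [e] is inserted between them. /d/ and /g/ form a stop–stop cluster, so [e] is inserted between them. /likkanedgaxavepm/ → likekanedegaxavepm.
Rule 4 (final cluster simplification): /m/ is the second consonant of a word-final cluster /pm/, so it deletes. /likekanedegaxavepm/ → likekanedegaxavep.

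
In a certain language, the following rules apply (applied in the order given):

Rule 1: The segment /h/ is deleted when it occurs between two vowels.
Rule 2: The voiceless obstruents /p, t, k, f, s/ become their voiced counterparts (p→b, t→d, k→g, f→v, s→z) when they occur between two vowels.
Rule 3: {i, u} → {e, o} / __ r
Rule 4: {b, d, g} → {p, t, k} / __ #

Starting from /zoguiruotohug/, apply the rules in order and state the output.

Rule 1 (intervocalic h-deletion): /h/ occurs between vowels /o/ and /u/, so it deletes. /zoguiruotohug/ → zoguiruotoug.
Rule 2 (intervocalic voicing): /t/ is a voiceless obstruent between vowels /o/ and /o/, so it voices to [d]. /zoguiruotoug/ → zoguiruodoug.
Rule 3 (pre-rhotic lowering): /i/ is a high vowel immediately before /r/, so it lowers to [e]. /zoguiruodoug/ → zogueruodoug.
Rule 4 (final devoicing): /g/ is a voiced stop in word-final position, so it devoices to [k]. /zogueruodoug/ → zogueruodouk.

zogueruodouk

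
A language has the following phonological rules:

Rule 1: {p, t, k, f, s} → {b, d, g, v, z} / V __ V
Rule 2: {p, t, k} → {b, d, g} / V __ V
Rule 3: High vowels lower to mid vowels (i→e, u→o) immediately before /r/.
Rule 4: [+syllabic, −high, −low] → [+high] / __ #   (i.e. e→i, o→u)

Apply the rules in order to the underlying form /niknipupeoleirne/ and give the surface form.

niknibubeoleerni

Rule 1 (intervocalic voicing): /p/ is a voiceless obstruent between vowels /i/ and /u/, so it voices to [b]. /p/ is a voiceless obstruent between vowels /u/ and /e/, so it voices to [b]. /niknipupeoleirne/ → niknibubeoleirne.
Rule 2 (intervocalic voicing): no segment meets the environment; /niknibubeoleirne/ is unchanged.
Rule 3 (pre-rhotic lowering): /i/ is a high vowel immediately before /r/, so it lowers to [e]. /niknibubeoleirne/ → niknibubeoleerne.
Rule 4 (final vowel raising): /e/ is a mid vowel in word-final position, so it raises to [i]. /niknibubeoleerne/ → niknibubeoleerni.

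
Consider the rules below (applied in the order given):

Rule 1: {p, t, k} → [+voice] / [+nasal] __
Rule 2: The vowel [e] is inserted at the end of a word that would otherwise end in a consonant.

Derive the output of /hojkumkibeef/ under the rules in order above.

Rule 1 (post-nasal voicing): /k/ is a voiceless stop immediately after the nasal /m/, so it voices to [g]. /hojkumkibeef/ → hojkumgibeef.
Rule 2 (final e-epenthesis): the form ends in the consonant /f/, so [e] is inserted word-finally. /hojkumgibeef/ → hojkumgibeefe.

hojkumgibeefe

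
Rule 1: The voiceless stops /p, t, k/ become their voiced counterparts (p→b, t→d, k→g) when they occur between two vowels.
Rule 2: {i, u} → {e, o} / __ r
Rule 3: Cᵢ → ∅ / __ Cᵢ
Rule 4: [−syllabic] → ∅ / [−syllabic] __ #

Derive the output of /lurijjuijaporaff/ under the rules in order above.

Rule 1 (intervocalic voicing): /p/ is a voiceless stop between vowels /a/ and /o/, so it voices to [b]. /lurijjuijaporaff/ → lurijjuijaboraff.
Rule 2 (pre-rhotic lowering): /u/ is a high vowel immediately before /r/, so it lowers to [o]. /lurijjuijaboraff/ → lorijjuijaboraff.
Rule 3 (degemination): /jj/ is a geminate; the first /j/ deletes. /ff/ is a geminate; the first /f/ deletes. /lorijjuijaboraff/ → lorijuijaboraf.
Rule 4 (final cluster simplification): no segment meets the environment; /lorijuijaboraf/ is unchanged.

lorijuijaboraf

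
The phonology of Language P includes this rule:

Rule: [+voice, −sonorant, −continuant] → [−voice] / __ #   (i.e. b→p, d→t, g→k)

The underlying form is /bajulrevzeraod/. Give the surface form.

Scanning /bajulrevzeraod/: /b/ at position 1 is not in the conditioning environment; /d/ is a voiced stop in word-final position, so it devoices to [t].
Result: [bajulrevzeraot].

bajulrevzeraot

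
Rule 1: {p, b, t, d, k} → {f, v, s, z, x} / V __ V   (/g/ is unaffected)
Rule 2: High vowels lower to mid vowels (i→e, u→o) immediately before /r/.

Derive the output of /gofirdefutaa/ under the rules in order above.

Rule 1 (intervocalic spirantization): /t/ is a stop between vowels /u/ and /a/, so it spirantizes to the fricative [s]. /gofirdefutaa/ → gofirdefusaa.
Rule 2 (pre-rhotic lowering): /i/ is a high vowel immediately before /r/, so it lowers to [e]. /gofirdefusaa/ → goferdefusaa.

goferdefusaa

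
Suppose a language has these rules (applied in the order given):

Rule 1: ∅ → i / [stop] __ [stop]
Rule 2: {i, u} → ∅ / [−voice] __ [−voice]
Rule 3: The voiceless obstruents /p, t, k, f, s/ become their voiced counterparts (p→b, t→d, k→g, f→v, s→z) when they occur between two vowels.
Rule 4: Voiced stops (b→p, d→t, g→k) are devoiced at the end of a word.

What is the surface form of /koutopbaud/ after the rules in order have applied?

koudobibaut

Rule 1 (stop-cluster i-epenthesis): /p/ and /b/ form a stop–stop cluster, so [i] is inserted between them. /koutopbaud/ → koutopibaud.
Rule 2 (high vowel syncope): no segment meets the environment; /koutopibaud/ is unchanged.
Rule 3 (intervocalic voicing): /t/ is a voiceless obstruent between vowels /u/ and /o/, so it voices to [d]. /p/ is a voiceless obstruent between vowels /o/ and /i/, so it voices to [b]. /koutopibaud/ → koudobibaud.
Rule 4 (final devoicing): /d/ is a voiced stop in word-final position, so it devoices to [t]. /koudobibaud/ → koudobibaut.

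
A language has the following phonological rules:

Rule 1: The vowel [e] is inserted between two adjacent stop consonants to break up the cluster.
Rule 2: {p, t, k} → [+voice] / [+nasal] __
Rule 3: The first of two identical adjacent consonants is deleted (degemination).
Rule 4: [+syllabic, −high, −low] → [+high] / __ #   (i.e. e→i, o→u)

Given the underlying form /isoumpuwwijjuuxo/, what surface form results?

Rule 1 (stop-cluster e-epenthesis): no segment meets the environment; /isoumpuwwijjuuxo/ is unchanged.
Rule 2 (post-nasal voicing): /p/ is a voiceless stop immediately after the nasal /m/, so it voices to [b]. /isoumpuwwijjuuxo/ → isoumbuwwijjuuxo.
Rule 3 (degemination): /ww/ is a geminate; the first /w/ deletes. /jj/ is a geminate; the first /j/ deletes. /isoumbuwwijjuuxo/ → isoumbuwijuuxo.
Rule 4 (final vowel raising): /o/ is a mid vowel in word-final position, so it raises to [u]. /isoumbuwijuuxo/ → isoumbuwijuuxu.

isoumbuwijuuxu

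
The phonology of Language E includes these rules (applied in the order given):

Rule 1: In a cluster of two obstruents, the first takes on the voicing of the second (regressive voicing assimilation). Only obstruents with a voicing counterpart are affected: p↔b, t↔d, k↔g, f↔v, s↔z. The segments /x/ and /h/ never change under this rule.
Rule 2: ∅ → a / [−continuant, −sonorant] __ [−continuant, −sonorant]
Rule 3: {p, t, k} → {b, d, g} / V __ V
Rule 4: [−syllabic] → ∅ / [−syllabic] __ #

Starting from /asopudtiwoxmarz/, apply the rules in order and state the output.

Rule 1 (regressive voicing assimilation): /d/ precedes the voiceless obstruent /t/, so it devoices to [t] by assimilation. /asopudtiwoxmarz/ → asoputtiwoxmarz.
Rule 2 (stop-cluster a-epenthesis): /t/ and /t/ form a stop–stop cluster, so [a] is inserted between them. /asoputtiwoxmarz/ → asoputatiwoxmarz.
Rule 3 (intervocalic voicing): /p/ is a voiceless stop between vowels /o/ and /u/, so it voices to [b]. /t/ is a voiceless stop between vowels /u/ and /a/, so it voices to [d]. /t/ is a voiceless stop between vowels /a/ and /i/, so it voices to [d]. /asoputatiwoxmarz/ → asobudadiwoxmarz.
Rule 4 (final cluster simplification): /z/ is the second consonant of a word-final cluster /rz/, so it deletes. /asobudadiwoxmarz/ → asobudadiwoxmar.

asobudadiwoxmar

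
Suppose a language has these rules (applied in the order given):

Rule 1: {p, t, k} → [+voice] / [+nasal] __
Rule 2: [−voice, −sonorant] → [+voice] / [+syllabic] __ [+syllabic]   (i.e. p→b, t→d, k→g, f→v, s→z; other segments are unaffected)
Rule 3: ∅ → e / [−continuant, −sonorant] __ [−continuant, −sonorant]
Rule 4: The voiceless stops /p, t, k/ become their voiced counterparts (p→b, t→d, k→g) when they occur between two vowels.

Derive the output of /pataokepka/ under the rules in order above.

Rule 1 (post-nasal voicing): no segment meets the environment; /pataokepka/ is unchanged.
Rule 2 (intervocalic voicing): /t/ is a voiceless obstruent between vowels /a/ and /a/, so it voices to [d]. /k/ is a voiceless obstruent between vowels /o/ and /e/, so it voices to [g]. /pataokepka/ → padaogepka.
Rule 3 (stop-cluster e-epenthesis): /p/ and /k/ form a stop–stop cluster, so [e] is inserted between them. /padaogepka/ → padaogepeka.
Rule 4 (intervocalic voicing): /p/ is a voiceless stop between vowels /e/ and /e/, so it voices to [b]. /k/ is a voiceless stop between vowels /e/ and /a/, so it voices to [g]. /padaogepeka/ → padaogebega.

padaogebega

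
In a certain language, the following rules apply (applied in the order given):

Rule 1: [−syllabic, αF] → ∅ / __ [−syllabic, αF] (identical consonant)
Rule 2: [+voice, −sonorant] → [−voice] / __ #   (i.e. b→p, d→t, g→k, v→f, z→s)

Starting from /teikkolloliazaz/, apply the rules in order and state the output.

Rule 1 (degemination): /kk/ is a geminate; the first /k/ deletes. /ll/ is a geminate; the first /l/ deletes. /teikkolloliazaz/ → teikololiazaz.
Rule 2 (final devoicing): /z/ is a voiced obstruent in word-final position, so it devoices to [s]. /teikololiazaz/ → teikololiazas.

teikololiazas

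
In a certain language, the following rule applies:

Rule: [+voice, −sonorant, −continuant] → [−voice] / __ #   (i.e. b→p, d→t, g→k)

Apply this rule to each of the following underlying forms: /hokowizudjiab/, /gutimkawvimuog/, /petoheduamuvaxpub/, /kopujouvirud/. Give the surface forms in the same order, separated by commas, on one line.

/hokowizudjiab/: /b/ is a voiced stop in word-final position, so it devoices to [p]. → [hokowizudjiap].
/gutimkawvimuog/: /g/ is a voiced stop in word-final position, so it devoices to [k]. → [gutimkawvimuok].
/petoheduamuvaxpub/: /b/ is a voiced stop in word-final position, so it devoices to [p]. → [petoheduamuvaxpup].
/kopujouvirud/: /d/ is a voiced stop in word-final position, so it devoices to [t]. → [kopujouvirut].

hokowizudjiap, gutimkawvimuok, petoheduamuvaxpup, kopujouvirut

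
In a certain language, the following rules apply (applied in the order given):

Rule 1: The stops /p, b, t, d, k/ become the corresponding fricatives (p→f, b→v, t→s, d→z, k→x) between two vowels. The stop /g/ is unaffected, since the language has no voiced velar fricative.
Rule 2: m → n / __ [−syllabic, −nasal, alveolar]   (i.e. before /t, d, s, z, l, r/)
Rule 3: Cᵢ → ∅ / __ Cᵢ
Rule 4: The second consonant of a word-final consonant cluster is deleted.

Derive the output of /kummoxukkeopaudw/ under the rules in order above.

kumoxukeofaud

Rule 1 (intervocalic spirantization): /p/ is a stop between vowels /o/ and /a/, so it spirantizes to the fricative [f]. /kummoxukkeopaudw/ → kummoxukkeofaudw.
Rule 2 (nasal place assimilation): no segment meets the environment; /kummoxukkeofaudw/ is unchanged.
Rule 3 (degemination): /mm/ is a geminate; the first /m/ deletes. /kk/ is a geminate; the first /k/ deletes. /kummoxukkeofaudw/ → kumoxukeofaudw.
Rule 4 (final cluster simplification): /w/ is the second consonant of a word-final cluster /dw/, so it deletes. /kumoxukeofaudw/ → kumoxukeofaud.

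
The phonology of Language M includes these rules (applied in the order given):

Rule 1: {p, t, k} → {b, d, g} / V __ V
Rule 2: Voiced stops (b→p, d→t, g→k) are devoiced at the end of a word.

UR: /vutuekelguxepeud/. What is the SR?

vuduegelguxebeut

Rule 1 (intervocalic voicing): /t/ is a voiceless stop between vowels /u/ and /u/, so it voices to [d]. /k/ is a voiceless stop between vowels /e/ and /e/, so it voices to [g]. /p/ is a voiceless stop between vowels /e/ and /e/, so it voices to [b]. /vutuekelguxepeud/ → vuduegelguxebeud.
Rule 2 (final devoicing): /d/ is a voiced stop in word-final position, so it devoices to [t]. /vuduegelguxebeud/ → vuduegelguxebeut.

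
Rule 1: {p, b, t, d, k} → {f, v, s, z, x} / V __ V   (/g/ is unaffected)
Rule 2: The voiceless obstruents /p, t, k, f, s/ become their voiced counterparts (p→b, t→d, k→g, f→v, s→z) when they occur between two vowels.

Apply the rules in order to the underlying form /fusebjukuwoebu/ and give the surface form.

Rule 1 (intervocalic spirantization): /k/ is a stop between vowels /u/ and /u/, so it spirantizes to the fricative [x]. /b/ is a stop between vowels /e/ and /u/, so it spirantizes to the fricative [v]. /fusebjukuwoebu/ → fusebjuxuwoevu.
Rule 2 (intervocalic voicing): /s/ is a voiceless obstruent between vowels /u/ and /e/, so it voices to [z]. /fusebjuxuwoevu/ → fuzebjuxuwoevu.

fuzebjuxuwoevu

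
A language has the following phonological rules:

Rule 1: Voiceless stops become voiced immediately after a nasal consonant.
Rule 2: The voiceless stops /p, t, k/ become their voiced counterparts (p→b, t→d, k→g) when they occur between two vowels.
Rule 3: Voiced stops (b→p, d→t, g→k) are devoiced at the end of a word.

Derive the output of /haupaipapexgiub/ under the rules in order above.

haubaibabexgiup

Rule 1 (post-nasal voicing): no segment meets the environment; /haupaipapexgiub/ is unchanged.
Rule 2 (intervocalic voicing): /p/ is a voiceless stop between vowels /u/ and /a/, so it voices to [b]. /p/ is a voiceless stop between vowels /i/ and /a/, so it voices to [b]. /p/ is a voiceless stop between vowels /a/ and /e/, so it voices to [b]. /haupaipapexgiub/ → haubaibabexgiub.
Rule 3 (final devoicing): /b/ is a voiced stop in word-final position, so it devoices to [p]. /haubaibabexgiub/ → haubaibabexgiup.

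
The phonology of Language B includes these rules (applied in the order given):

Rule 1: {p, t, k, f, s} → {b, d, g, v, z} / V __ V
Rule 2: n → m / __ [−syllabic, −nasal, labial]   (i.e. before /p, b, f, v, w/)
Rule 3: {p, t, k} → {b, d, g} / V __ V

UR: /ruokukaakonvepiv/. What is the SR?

Rule 1 (intervocalic voicing): /k/ is a voiceless obstruent between vowels /o/ and /u/, so it voices to [g]. /k/ is a voiceless obstruent between vowels /u/ and /a/, so it voices to [g]. /k/ is a voiceless obstruent between vowels /a/ and /o/, so it voices to [g]. /p/ is a voiceless obstruent between vowels /e/ and /i/, so it voices to [b]. /ruokukaakonvepiv/ → ruogugaagonvebiv.
Rule 2 (nasal place assimilation): /n/ precedes the labial consonant /v/, so it assimilates in place to [m]. /ruogugaagonvebiv/ → ruogugaagomvebiv.
Rule 3 (intervocalic voicing): no segment meets the environment; /ruogugaagomvebiv/ is unchanged.

ruogugaagomvebiv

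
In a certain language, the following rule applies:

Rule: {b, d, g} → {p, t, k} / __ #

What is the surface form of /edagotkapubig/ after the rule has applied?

edagotkapubik

/g/ is a voiced stop in word-final position, so it devoices to [k].
The other instances of /d/, /g/, /b/ do not occur in the required environment and remain unchanged.
Surface form: [edagotkapubik].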